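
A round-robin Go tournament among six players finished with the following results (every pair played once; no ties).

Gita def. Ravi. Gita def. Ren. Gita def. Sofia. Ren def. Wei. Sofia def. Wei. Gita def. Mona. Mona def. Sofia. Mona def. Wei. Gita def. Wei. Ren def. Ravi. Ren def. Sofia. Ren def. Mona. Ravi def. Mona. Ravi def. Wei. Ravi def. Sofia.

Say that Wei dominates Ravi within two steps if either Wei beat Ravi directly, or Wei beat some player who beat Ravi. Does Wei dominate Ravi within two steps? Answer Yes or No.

No

Wei did not beat Ravi directly.
Wei beat no one, so there is no intermediate player.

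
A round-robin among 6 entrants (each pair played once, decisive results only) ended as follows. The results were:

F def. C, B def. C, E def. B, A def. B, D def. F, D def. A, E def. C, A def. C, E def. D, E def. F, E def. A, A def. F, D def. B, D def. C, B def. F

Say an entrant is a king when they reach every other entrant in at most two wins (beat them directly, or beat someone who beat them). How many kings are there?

A cannot reach D, E in two steps.
B cannot reach A, D, E in two steps.
C cannot reach A, B, D, E, F in two steps.
D cannot reach E in two steps.
E reaches everyone (king).
F cannot reach A, B, D, E in two steps.
Kings: E — 1.

1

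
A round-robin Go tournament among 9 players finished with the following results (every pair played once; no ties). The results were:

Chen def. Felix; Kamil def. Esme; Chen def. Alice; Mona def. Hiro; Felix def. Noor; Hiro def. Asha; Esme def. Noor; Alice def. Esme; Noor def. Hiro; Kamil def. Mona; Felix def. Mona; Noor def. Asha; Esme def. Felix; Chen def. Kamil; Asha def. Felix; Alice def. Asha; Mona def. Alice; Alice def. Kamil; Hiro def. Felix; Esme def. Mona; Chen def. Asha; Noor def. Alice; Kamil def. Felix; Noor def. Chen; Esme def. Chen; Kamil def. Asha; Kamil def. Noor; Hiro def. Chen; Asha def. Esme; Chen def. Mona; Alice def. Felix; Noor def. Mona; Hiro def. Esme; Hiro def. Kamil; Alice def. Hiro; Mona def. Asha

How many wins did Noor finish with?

Noor's results: beat Mona, Chen, Asha, Hiro, Alice; lost to Esme, Felix, Kamil.
That is 5 wins.

5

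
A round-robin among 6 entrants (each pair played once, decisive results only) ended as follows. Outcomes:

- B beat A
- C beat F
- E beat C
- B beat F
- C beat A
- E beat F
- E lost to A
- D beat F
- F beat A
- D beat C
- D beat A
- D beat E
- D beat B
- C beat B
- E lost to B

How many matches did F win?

F's results: beat A; lost to B, C, D, E.
That is 1 win.

1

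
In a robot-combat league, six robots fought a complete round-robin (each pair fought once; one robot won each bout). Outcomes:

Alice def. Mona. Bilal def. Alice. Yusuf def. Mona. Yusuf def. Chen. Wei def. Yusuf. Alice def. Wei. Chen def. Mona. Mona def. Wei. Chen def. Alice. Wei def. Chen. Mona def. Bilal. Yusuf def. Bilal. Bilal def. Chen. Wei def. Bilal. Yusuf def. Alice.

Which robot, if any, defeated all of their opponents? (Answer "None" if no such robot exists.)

Highest win total is Yusuf with 4 (out of 5 possible).
Yusuf lost to Wei, so no robot went undefeated.

None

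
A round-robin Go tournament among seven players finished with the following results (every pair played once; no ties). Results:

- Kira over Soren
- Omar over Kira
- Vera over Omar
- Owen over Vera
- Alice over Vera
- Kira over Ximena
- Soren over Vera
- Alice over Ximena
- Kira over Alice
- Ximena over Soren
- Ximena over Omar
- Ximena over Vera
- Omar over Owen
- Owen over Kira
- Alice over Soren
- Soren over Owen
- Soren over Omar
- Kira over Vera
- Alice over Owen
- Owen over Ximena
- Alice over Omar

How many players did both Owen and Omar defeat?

Owen beat: Vera, Ximena, Kira.
Omar beat: Owen, Kira.
Both beat: Kira — 1.

1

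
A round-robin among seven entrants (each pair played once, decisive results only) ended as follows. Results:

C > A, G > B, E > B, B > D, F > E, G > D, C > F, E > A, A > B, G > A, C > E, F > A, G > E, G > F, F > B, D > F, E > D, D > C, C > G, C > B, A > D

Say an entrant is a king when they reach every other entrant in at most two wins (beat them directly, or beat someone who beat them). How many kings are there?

A cannot reach E, G in two steps.
B cannot reach A, E, G in two steps.
C reaches everyone (king).
D reaches everyone (king).
E cannot reach G in two steps.
F cannot reach C, G in two steps.
G reaches everyone (king).
Kings: C, D, G — 3.

3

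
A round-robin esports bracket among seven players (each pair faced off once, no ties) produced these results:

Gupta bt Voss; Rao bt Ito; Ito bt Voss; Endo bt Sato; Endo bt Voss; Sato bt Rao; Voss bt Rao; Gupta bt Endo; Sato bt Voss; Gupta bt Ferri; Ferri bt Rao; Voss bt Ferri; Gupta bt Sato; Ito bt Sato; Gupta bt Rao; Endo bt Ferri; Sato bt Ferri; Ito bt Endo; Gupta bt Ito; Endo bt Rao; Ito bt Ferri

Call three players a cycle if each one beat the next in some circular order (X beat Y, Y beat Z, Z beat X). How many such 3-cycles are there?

4

Win totals: Gupta 6, Endo 4, Voss 2, Rao 1, Sato 3, Ito 4, Ferri 1.
A player with w wins dominates both others in C(w,2) triples; summing gives 15 + 6 + 1 + 0 + 3 + 6 + 0 = 31 transitive triples.
Total triples C(7,3) = 35, so cyclic triples = 35 − 31 = 4.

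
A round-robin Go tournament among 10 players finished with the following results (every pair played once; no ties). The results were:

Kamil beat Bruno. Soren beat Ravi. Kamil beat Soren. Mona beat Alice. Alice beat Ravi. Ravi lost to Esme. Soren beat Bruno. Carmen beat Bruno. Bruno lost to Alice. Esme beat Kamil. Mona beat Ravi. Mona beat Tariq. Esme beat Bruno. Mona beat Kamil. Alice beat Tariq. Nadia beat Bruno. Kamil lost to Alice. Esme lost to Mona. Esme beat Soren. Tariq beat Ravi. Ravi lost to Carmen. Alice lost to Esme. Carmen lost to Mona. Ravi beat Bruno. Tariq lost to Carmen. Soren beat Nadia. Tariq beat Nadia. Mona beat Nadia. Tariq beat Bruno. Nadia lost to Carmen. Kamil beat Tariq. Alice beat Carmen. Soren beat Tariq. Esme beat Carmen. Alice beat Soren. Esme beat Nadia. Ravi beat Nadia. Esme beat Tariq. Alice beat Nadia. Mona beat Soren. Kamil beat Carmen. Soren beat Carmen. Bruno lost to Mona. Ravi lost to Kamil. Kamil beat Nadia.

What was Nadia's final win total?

1

Nadia's results: beat Bruno; lost to Alice, Ravi, Carmen, Tariq, Kamil, Soren, Mona, Esme.
That is 1 win.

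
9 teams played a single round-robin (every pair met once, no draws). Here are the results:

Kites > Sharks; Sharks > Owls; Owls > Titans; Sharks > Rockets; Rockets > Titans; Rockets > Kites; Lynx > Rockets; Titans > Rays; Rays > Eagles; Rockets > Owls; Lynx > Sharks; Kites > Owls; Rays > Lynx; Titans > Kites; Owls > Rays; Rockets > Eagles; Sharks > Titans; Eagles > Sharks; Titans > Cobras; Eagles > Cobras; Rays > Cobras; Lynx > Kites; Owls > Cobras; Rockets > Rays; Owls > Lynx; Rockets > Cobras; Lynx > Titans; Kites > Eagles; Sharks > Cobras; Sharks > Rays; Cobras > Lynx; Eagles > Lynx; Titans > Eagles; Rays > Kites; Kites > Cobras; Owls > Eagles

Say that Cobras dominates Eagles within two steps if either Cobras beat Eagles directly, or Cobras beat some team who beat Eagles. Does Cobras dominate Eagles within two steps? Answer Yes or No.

Cobras did not beat Eagles directly.
Cobras beat Lynx, but each of them lost to Eagles. No two-step path.

No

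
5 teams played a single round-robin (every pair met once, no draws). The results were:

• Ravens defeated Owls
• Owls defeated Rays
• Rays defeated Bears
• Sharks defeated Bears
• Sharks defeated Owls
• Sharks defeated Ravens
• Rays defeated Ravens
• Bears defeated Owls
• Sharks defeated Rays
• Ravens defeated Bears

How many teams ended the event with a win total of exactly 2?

Win totals: Owls 1, Ravens 2, Bears 1, Sharks 4, Rays 2.
Exactly 2: Ravens, Rays — 2 teams.

2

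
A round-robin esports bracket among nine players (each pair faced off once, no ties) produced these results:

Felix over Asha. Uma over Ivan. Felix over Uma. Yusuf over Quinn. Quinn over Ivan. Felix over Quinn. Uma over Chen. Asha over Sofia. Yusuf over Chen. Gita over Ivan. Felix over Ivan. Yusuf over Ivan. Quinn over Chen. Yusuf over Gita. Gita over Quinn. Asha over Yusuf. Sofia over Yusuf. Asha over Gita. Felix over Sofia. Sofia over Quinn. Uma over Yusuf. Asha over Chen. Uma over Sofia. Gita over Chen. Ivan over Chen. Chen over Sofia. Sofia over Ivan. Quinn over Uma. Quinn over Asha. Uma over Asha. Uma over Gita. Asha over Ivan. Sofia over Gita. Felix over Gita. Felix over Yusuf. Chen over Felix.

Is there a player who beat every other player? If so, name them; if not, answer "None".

None

Highest win total is Felix with 7 (out of 8 possible).
Felix lost to Chen, so no player went undefeated.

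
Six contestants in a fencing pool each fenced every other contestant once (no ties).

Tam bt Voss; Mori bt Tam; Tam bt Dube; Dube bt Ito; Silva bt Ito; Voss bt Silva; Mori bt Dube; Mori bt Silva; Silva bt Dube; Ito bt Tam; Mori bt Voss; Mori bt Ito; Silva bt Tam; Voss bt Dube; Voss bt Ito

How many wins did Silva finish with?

3

Silva's results: beat Tam, Dube, Ito; lost to Mori, Voss.
That is 3 wins.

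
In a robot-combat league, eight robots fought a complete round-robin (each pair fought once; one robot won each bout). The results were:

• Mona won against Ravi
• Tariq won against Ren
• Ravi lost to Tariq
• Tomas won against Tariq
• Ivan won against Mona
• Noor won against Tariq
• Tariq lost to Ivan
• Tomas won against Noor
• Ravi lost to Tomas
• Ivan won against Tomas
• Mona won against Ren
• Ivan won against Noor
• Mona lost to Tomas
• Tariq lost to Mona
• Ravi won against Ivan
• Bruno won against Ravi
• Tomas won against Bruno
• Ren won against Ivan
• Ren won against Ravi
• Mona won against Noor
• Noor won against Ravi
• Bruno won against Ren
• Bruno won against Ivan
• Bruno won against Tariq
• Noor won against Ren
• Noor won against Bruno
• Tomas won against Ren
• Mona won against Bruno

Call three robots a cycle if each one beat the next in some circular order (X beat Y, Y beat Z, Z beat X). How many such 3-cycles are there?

Win totals: Mona 5, Tariq 2, Ravi 1, Tomas 6, Noor 4, Ivan 4, Bruno 4, Ren 2.
A robot with w wins dominates both others in C(w,2) triples; summing gives 10 + 1 + 0 + 15 + 6 + 6 + 6 + 1 = 45 transitive triples.
Total triples C(8,3) = 56, so cyclic triples = 56 − 45 = 11.

11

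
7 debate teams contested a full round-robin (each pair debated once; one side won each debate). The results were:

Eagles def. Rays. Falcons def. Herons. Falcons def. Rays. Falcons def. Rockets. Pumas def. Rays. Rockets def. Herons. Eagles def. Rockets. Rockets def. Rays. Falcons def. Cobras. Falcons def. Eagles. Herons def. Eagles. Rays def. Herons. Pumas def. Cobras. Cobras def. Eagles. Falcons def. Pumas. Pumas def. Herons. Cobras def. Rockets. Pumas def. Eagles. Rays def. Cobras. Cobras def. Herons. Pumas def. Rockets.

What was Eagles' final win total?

2

Eagles' results: beat Rockets, Rays; lost to Pumas, Falcons, Cobras, Herons.
That is 2 wins.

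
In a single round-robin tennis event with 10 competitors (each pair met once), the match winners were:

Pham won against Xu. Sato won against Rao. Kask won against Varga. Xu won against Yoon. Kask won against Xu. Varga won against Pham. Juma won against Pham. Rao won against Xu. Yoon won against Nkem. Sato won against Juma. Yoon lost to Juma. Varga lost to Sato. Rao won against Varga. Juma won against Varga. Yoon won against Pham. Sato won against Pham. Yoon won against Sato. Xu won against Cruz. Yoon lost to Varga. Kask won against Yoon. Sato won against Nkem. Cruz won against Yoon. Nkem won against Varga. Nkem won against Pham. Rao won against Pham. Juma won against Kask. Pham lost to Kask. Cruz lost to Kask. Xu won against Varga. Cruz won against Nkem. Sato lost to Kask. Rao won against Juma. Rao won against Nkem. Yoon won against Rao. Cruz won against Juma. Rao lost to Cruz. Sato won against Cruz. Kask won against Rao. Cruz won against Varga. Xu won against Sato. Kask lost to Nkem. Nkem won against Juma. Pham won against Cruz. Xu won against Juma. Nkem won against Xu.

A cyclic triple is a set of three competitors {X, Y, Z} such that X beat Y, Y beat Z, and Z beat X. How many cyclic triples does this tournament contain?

30

Win totals: Varga 2, Rao 5, Juma 4, Sato 6, Nkem 5, Yoon 4, Kask 7, Pham 2, Cruz 5, Xu 5.
A competitor with w wins dominates both others in C(w,2) triples; summing gives 1 + 10 + 6 + 15 + 10 + 6 + 21 + 1 + 10 + 10 = 90 transitive triples.
Total triples C(10,3) = 120, so cyclic triples = 120 − 90 = 30.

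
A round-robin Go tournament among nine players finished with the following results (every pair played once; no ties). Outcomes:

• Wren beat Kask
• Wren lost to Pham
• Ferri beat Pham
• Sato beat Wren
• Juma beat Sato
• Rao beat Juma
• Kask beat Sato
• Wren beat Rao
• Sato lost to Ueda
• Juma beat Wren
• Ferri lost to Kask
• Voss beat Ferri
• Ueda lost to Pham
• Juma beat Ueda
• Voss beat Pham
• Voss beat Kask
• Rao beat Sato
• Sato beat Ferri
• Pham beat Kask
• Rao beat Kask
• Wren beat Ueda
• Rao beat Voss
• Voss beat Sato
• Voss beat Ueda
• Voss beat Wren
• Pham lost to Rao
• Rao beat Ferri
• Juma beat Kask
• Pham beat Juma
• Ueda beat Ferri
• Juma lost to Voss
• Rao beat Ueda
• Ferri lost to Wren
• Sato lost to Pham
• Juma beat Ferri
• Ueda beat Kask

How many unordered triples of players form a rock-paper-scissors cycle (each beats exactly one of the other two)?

Win totals: Wren 4, Kask 2, Ferri 1, Sato 2, Voss 7, Ueda 3, Rao 7, Pham 5, Juma 5.
A player with w wins dominates both others in C(w,2) triples; summing gives 6 + 1 + 0 + 1 + 21 + 3 + 21 + 10 + 10 = 73 transitive triples.
Total triples C(9,3) = 84, so cyclic triples = 84 − 73 = 11.

11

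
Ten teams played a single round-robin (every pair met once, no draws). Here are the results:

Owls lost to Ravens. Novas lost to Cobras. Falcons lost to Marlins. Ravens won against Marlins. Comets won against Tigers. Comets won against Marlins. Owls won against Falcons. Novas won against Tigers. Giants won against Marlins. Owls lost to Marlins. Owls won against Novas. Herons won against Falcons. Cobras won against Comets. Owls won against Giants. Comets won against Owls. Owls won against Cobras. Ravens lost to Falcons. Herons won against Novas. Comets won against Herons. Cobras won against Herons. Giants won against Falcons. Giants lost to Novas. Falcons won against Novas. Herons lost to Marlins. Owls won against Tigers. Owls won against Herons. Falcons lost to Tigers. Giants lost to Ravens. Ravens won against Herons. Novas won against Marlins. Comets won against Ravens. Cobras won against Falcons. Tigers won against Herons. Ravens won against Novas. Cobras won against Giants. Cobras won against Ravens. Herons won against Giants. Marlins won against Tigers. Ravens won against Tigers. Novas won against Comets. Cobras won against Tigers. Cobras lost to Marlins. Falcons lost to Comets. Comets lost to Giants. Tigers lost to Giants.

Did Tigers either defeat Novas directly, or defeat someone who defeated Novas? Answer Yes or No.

Yes

Tigers did not beat Novas directly.
Tigers beat Falcons, Herons. Of those, Falcons beat Novas.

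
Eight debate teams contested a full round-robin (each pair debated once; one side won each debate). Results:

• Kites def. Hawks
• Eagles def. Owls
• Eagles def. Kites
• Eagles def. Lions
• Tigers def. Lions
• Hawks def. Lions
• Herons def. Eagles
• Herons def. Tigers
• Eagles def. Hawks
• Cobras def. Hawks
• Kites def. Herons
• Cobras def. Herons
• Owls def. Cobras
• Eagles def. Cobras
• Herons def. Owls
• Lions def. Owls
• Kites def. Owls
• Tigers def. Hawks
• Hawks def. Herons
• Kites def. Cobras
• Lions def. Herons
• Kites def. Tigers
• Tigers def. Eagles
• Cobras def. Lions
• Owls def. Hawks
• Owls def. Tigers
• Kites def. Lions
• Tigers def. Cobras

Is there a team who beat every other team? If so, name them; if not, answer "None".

Highest win total is Kites with 6 (out of 7 possible).
Kites lost to Eagles, so no team went undefeated.

None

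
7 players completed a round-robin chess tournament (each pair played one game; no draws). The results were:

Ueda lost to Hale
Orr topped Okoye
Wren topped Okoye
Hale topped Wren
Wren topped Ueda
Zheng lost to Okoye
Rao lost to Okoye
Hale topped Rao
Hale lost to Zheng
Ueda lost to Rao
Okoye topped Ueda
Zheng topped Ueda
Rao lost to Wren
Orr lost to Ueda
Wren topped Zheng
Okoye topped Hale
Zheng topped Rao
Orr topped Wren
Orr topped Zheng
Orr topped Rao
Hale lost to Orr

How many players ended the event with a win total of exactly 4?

Win totals: Rao 1, Hale 3, Wren 4, Ueda 1, Okoye 4, Zheng 3, Orr 5.
Exactly 4: Wren, Okoye — 2 players.

2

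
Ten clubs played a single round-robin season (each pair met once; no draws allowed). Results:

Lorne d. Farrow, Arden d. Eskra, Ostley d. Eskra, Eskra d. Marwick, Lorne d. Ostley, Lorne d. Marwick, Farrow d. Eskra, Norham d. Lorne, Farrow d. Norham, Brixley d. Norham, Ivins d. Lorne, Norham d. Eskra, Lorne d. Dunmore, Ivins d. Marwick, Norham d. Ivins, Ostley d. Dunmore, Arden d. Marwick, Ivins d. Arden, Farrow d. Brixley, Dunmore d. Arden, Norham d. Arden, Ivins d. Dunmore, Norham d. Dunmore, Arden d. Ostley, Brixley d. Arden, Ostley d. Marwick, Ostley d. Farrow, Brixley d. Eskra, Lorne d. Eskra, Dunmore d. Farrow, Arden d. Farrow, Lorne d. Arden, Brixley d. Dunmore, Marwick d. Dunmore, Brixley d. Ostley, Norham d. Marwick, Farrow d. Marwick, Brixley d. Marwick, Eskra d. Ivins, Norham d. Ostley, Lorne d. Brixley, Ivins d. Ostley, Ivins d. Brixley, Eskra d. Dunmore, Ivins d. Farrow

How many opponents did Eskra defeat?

Eskra's results: beat Dunmore, Marwick, Ivins; lost to Arden, Norham, Ostley, Brixley, Lorne, Farrow.
That is 3 wins.

3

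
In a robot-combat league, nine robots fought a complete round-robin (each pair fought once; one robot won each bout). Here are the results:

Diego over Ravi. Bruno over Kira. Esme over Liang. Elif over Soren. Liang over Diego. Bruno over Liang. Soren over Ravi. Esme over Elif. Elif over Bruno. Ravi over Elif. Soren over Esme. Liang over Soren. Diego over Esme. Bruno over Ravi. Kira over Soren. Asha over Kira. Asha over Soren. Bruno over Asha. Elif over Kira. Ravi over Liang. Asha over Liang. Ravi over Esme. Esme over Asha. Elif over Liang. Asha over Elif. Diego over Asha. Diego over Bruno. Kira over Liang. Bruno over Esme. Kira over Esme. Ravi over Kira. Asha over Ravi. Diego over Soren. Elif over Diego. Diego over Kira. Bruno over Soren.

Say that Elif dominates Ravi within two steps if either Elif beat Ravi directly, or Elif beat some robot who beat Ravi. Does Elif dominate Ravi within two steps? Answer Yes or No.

Yes

Elif did not beat Ravi directly.
Elif beat Soren, Liang, Bruno, Kira, Diego. Of those, Soren beat Ravi.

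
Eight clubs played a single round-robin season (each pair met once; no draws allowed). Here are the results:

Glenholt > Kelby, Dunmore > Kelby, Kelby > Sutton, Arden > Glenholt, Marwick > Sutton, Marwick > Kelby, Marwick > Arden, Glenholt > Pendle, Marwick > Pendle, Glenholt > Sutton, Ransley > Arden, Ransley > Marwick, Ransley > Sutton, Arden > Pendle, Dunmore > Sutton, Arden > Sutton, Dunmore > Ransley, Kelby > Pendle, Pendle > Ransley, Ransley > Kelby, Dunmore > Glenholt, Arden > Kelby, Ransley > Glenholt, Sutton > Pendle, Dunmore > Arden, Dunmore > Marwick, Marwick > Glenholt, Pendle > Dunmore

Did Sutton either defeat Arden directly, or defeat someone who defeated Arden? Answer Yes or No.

Sutton did not beat Arden directly.
Sutton beat Pendle, but each of them lost to Arden. No two-step path.

No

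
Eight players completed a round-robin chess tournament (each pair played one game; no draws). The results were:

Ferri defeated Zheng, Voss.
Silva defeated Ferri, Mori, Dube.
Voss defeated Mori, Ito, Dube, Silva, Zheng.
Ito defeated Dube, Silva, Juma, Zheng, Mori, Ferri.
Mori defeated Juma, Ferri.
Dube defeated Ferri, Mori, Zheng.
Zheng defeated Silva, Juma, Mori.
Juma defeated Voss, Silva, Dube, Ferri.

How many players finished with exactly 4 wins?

Win totals: Mori 2, Ito 6, Ferri 2, Zheng 3, Voss 5, Juma 4, Dube 3, Silva 3.
Exactly 4: Juma — 1 player.

1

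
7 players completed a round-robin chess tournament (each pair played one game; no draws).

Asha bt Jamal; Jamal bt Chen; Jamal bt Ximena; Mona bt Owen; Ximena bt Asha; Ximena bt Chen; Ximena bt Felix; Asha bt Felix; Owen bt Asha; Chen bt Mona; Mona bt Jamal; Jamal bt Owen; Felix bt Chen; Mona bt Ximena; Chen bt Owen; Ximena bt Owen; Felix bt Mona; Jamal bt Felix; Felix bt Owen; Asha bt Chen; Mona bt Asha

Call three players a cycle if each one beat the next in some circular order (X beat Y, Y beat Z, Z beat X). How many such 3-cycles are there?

Win totals: Chen 2, Jamal 4, Owen 1, Mona 4, Ximena 4, Felix 3, Asha 3.
A player with w wins dominates both others in C(w,2) triples; summing gives 1 + 6 + 0 + 6 + 6 + 3 + 3 = 25 transitive triples.
Total triples C(7,3) = 35, so cyclic triples = 35 − 25 = 10.

10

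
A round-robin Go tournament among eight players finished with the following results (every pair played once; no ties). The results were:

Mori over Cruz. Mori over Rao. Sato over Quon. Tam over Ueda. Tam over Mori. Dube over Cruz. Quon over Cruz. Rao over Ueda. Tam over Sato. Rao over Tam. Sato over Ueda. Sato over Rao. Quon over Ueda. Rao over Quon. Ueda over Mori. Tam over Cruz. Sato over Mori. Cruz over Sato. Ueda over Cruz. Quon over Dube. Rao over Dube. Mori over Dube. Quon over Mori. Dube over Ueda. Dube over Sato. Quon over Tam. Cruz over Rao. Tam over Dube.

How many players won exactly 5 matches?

Win totals: Cruz 2, Dube 3, Rao 4, Ueda 2, Quon 5, Tam 5, Mori 3, Sato 4.
Exactly 5: Quon, Tam — 2 players.

2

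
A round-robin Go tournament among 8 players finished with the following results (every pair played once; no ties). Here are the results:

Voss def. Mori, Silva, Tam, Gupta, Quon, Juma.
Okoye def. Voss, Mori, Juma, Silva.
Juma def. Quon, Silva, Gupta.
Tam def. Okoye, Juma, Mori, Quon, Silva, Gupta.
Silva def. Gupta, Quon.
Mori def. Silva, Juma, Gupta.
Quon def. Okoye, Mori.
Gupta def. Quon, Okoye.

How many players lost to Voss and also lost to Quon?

1

Voss beat: Mori, Tam, Gupta, Quon, Juma, Silva.
Quon beat: Mori, Okoye.
Both beat: Mori — 1.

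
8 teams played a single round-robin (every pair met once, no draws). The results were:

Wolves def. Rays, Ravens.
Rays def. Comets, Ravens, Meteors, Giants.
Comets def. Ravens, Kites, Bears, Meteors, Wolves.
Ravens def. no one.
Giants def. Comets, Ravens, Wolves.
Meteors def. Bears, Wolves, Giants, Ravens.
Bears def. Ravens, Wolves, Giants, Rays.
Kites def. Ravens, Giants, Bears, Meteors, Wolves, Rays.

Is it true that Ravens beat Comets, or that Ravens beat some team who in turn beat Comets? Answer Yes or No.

No

Ravens did not beat Comets directly.
Ravens beat no one, so there is no intermediate team.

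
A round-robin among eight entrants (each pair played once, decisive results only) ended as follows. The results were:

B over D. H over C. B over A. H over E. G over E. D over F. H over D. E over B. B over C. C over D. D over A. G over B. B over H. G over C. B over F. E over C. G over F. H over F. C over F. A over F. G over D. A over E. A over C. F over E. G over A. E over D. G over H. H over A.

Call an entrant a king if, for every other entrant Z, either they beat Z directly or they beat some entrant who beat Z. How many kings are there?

1

A cannot reach G, H in two steps.
B cannot reach G in two steps.
C cannot reach B, G, H in two steps.
D cannot reach B, G, H in two steps.
E cannot reach G in two steps.
F cannot reach A, G, H in two steps.
G reaches everyone (king).
H cannot reach G in two steps.
Kings: G — 1.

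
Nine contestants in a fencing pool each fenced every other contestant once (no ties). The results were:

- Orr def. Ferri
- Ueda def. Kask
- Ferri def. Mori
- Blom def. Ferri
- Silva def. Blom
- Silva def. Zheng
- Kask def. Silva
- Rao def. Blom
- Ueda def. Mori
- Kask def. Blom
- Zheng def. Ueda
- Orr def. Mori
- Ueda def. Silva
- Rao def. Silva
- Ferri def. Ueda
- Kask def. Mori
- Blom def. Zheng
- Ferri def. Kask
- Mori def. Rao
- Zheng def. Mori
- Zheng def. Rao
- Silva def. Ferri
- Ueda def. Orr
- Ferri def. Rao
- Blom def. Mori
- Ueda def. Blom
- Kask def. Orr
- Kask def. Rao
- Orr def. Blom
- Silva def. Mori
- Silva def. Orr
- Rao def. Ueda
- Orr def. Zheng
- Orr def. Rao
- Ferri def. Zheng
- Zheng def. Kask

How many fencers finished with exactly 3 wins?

2

Win totals: Ueda 5, Blom 3, Orr 5, Kask 5, Mori 1, Silva 5, Zheng 4, Ferri 5, Rao 3.
Exactly 3: Blom, Rao — 2 fencers.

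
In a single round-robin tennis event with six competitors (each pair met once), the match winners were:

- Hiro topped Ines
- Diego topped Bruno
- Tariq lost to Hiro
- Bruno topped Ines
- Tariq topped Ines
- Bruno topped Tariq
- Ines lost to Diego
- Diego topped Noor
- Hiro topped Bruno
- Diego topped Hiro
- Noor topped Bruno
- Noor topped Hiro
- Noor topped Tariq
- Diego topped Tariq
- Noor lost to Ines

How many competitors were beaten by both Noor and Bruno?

1

Noor beat: Bruno, Hiro, Tariq.
Bruno beat: Ines, Tariq.
Both beat: Tariq — 1.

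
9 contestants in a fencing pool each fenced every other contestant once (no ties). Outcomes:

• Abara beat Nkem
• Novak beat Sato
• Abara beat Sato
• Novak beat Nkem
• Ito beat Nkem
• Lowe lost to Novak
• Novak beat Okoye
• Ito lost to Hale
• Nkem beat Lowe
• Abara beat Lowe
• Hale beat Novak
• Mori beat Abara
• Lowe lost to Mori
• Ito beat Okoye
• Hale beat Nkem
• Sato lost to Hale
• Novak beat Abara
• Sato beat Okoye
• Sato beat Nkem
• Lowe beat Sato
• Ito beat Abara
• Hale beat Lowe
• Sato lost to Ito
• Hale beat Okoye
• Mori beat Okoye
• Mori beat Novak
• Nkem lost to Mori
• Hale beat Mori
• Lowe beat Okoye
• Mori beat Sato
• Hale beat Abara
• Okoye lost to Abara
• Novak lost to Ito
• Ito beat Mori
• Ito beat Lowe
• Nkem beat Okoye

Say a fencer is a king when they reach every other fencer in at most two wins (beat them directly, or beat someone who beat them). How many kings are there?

1

Okoye cannot reach Novak, Ito, Nkem, Hale, Mori, Sato, Abara, Lowe in two steps.
Novak cannot reach Ito, Hale, Mori in two steps.
Ito cannot reach Hale in two steps.
Nkem cannot reach Novak, Ito, Hale, Mori, Abara in two steps.
Hale reaches everyone (king).
Mori cannot reach Ito, Hale in two steps.
Sato cannot reach Novak, Ito, Hale, Mori, Abara in two steps.
Abara cannot reach Novak, Ito, Hale, Mori in two steps.
Lowe cannot reach Novak, Ito, Hale, Mori, Abara in two steps.
Kings: Hale — 1.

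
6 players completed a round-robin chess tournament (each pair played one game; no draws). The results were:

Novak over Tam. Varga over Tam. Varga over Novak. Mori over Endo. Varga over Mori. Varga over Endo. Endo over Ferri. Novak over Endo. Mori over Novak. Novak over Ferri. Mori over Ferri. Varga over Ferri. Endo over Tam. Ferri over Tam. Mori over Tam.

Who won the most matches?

Varga

Win totals: Tam 0, Novak 3, Mori 4, Varga 5, Ferri 1, Endo 2.
Varga leads with 5 wins (next highest: 4).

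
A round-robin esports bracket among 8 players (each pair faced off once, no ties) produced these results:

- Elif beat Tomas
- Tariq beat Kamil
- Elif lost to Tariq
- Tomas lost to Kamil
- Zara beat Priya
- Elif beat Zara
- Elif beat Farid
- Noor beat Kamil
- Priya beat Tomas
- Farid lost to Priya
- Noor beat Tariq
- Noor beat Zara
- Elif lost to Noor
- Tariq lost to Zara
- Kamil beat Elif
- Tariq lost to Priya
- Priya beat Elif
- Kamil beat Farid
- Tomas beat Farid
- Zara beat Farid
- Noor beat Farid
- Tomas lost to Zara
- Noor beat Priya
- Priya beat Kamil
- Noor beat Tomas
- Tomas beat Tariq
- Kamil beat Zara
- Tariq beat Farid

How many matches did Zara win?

4

Zara's results: beat Farid, Priya, Tomas, Tariq; lost to Noor, Kamil, Elif.
That is 4 wins.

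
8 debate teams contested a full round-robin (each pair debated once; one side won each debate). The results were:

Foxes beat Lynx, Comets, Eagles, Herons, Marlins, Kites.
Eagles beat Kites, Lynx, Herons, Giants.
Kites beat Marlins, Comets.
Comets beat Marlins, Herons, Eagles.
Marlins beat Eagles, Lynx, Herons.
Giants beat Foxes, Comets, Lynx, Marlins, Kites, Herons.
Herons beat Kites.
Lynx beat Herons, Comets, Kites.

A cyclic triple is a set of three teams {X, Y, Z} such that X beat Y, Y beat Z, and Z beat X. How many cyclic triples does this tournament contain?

Win totals: Lynx 3, Comets 3, Herons 1, Kites 2, Eagles 4, Foxes 6, Marlins 3, Giants 6.
A team with w wins dominates both others in C(w,2) triples; summing gives 3 + 3 + 0 + 1 + 6 + 15 + 3 + 15 = 46 transitive triples.
Total triples C(8,3) = 56, so cyclic triples = 56 − 46 = 10.

10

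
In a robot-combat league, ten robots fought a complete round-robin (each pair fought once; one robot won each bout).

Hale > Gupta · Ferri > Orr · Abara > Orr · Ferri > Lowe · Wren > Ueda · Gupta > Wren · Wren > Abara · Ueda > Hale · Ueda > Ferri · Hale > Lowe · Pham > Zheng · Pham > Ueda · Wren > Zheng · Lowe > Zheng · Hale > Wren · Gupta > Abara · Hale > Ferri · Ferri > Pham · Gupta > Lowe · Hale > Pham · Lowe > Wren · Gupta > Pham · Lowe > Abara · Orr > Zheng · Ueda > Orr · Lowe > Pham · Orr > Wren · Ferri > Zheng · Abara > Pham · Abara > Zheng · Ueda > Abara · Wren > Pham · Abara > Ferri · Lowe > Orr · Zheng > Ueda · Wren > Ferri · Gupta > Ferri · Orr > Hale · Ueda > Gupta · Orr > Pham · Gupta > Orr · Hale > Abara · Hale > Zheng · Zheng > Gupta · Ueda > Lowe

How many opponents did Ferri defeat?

4

Ferri's results: beat Zheng, Lowe, Orr, Pham; lost to Abara, Gupta, Wren, Ueda, Hale.
That is 4 wins.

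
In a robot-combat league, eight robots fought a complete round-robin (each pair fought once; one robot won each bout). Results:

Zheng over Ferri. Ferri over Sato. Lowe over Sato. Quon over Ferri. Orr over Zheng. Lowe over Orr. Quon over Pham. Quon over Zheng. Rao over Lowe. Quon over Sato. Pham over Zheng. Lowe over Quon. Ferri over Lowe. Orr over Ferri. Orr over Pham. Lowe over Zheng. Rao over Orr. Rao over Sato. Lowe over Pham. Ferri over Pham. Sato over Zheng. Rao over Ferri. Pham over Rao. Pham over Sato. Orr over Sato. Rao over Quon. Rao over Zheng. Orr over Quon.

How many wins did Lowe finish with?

Lowe's results: beat Quon, Orr, Pham, Zheng, Sato; lost to Rao, Ferri.
That is 5 wins.

5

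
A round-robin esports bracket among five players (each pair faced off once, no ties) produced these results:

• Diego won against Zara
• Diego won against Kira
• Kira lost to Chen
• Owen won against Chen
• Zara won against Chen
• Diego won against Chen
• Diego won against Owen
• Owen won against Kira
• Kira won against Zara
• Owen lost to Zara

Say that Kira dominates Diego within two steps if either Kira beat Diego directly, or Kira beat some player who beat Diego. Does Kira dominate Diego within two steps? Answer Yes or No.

No

Kira did not beat Diego directly.
Kira beat Zara, but each of them lost to Diego. No two-step path.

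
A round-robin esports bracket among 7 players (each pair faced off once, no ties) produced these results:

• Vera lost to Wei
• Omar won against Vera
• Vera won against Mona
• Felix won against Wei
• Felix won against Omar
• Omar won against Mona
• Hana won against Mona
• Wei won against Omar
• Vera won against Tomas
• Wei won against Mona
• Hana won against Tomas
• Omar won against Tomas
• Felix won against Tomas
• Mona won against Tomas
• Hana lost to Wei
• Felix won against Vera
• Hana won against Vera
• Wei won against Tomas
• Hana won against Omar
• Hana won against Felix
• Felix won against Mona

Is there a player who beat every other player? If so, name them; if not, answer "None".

None

Highest win total is Wei with 5 (out of 6 possible).
Wei lost to Felix, so no player went undefeated.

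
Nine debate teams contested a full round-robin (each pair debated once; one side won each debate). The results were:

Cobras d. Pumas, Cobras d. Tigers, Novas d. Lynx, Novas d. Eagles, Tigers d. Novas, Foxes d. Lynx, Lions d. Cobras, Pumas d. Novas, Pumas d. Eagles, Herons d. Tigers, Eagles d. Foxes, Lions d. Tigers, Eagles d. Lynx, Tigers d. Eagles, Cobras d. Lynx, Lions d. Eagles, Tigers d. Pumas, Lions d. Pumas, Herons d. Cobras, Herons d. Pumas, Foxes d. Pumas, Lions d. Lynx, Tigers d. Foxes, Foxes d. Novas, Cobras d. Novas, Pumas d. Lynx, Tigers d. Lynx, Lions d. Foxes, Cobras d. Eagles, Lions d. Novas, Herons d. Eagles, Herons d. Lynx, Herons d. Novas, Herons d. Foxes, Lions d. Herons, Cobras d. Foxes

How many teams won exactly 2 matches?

Win totals: Pumas 3, Lynx 0, Novas 2, Tigers 5, Eagles 2, Lions 8, Foxes 3, Cobras 6, Herons 7.
Exactly 2: Novas, Eagles — 2 teams.

2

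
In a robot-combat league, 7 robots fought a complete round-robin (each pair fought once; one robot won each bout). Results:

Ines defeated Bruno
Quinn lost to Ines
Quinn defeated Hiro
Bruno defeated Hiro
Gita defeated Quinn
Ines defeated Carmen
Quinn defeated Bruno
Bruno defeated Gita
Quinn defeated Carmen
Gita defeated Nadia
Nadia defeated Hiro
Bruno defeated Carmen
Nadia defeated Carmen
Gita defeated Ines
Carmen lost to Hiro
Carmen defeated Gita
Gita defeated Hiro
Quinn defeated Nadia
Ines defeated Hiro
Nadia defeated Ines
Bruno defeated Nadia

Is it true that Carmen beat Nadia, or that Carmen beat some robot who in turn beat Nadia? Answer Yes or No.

Carmen did not beat Nadia directly.
Carmen beat Gita. Of those, Gita beat Nadia.

Yes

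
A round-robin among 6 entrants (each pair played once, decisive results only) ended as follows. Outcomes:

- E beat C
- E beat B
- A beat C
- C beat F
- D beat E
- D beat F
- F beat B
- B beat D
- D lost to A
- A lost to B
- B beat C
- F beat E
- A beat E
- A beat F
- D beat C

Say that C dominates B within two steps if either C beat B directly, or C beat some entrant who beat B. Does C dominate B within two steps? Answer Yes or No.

Yes

C did not beat B directly.
C beat F. Of those, F beat B.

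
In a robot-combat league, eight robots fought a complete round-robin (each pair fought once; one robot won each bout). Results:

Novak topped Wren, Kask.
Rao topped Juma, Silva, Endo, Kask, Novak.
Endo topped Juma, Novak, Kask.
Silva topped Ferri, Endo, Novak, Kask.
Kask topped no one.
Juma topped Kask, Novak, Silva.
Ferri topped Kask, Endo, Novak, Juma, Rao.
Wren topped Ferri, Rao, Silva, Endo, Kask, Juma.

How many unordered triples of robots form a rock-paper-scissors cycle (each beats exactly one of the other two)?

Win totals: Endo 3, Silva 4, Ferri 5, Novak 2, Juma 3, Wren 6, Rao 5, Kask 0.
A robot with w wins dominates both others in C(w,2) triples; summing gives 3 + 6 + 10 + 1 + 3 + 15 + 10 + 0 = 48 transitive triples.
Total triples C(8,3) = 56, so cyclic triples = 56 − 48 = 8.

8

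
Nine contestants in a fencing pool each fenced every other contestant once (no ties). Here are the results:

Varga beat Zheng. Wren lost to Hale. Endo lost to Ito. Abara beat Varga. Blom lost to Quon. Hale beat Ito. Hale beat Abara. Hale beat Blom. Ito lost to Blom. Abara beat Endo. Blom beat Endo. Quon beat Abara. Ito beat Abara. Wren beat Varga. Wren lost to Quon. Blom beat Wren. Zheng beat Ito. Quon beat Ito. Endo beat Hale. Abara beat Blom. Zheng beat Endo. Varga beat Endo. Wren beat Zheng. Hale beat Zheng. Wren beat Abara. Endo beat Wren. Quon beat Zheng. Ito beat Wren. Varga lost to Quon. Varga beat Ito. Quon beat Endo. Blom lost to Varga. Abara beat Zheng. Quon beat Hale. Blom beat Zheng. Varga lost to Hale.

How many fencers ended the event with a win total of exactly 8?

Win totals: Wren 3, Blom 4, Hale 6, Endo 2, Zheng 2, Ito 3, Abara 4, Quon 8, Varga 4.
Exactly 8: Quon — 1 fencer.

1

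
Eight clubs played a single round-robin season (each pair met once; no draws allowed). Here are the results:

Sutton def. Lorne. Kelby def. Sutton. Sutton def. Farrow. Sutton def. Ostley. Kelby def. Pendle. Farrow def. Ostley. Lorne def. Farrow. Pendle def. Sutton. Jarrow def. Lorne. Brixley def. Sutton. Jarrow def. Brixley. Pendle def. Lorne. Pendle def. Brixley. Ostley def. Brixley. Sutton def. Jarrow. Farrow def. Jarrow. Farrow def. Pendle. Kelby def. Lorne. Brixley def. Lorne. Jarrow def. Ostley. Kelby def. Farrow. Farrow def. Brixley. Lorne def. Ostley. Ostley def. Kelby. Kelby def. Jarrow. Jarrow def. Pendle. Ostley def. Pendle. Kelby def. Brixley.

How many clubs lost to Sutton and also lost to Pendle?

1

Sutton beat: Jarrow, Ostley, Farrow, Lorne.
Pendle beat: Lorne, Sutton, Brixley.
Both beat: Lorne — 1.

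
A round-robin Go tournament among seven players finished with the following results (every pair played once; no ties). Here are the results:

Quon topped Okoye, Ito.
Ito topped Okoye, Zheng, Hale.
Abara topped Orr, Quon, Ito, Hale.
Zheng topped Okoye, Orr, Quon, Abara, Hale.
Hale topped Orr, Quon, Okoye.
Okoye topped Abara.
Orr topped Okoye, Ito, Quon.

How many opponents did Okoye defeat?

1

Okoye's results: beat Abara; lost to Orr, Quon, Zheng, Hale, Ito.
That is 1 win.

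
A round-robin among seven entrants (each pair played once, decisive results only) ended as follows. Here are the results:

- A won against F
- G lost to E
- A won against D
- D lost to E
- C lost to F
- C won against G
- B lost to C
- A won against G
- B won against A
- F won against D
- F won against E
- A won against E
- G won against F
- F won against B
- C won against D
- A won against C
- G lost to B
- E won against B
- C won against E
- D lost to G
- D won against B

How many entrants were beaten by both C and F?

3

C beat: B, D, E, G.
F beat: B, C, D, E.
Both beat: B, D, E — 3.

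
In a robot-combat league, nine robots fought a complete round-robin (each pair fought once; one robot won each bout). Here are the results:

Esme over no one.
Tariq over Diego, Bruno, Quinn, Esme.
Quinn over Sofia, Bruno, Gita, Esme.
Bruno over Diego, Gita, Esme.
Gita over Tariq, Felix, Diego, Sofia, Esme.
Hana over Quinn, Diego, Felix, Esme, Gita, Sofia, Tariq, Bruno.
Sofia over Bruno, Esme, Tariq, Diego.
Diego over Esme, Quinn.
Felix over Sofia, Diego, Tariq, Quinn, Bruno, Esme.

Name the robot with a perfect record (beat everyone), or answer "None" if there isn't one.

Hana has 8 wins out of 8 opponents — a perfect record.

Hana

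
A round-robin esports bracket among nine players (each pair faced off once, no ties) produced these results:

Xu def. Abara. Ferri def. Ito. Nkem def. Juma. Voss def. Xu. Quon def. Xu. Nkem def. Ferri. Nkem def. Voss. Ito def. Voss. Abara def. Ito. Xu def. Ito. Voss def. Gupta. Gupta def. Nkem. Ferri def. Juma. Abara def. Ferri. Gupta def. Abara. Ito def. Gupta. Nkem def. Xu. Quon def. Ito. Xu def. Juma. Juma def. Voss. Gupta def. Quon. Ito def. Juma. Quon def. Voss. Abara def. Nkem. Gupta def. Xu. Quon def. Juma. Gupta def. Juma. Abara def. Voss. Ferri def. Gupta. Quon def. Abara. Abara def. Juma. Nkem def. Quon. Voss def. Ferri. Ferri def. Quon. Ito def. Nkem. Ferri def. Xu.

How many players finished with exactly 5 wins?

5

Win totals: Juma 1, Voss 3, Xu 3, Ferri 5, Ito 4, Nkem 5, Abara 5, Quon 5, Gupta 5.
Exactly 5: Ferri, Nkem, Abara, Quon, Gupta — 5 players.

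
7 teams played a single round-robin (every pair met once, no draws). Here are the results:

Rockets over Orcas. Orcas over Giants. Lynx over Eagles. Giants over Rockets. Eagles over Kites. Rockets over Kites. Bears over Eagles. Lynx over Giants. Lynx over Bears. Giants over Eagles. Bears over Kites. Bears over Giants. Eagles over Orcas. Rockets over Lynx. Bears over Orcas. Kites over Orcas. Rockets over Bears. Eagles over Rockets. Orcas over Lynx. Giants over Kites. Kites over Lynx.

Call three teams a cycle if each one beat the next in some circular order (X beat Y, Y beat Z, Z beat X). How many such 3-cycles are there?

12

Win totals: Giants 3, Orcas 2, Lynx 3, Kites 2, Eagles 3, Rockets 4, Bears 4.
A team with w wins dominates both others in C(w,2) triples; summing gives 3 + 1 + 3 + 1 + 3 + 6 + 6 = 23 transitive triples.
Total triples C(7,3) = 35, so cyclic triples = 35 − 23 = 12.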